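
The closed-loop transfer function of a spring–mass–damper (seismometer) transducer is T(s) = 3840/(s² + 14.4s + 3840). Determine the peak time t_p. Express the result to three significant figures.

t_p ≈ 0.0510 s

Comparing the denominator to s² + 2ζω_n s + ω_n²: ω_n = √3840 = 62.0 rad/s, and 2ζω_n = 14.4 so ζ = 14.4/(2·62.0) = 0.116.
ω_d = ω_n√(1−ζ²) = 61.5 rad/s. Then t_p = π/ω_d = 0.0510 s.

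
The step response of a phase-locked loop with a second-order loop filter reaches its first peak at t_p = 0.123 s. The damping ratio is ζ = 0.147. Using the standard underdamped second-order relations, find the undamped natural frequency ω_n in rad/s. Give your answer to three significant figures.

Peak time t_p = π/ω_d, so ω_d = π/t_p = π/0.123 = 25.5 rad/s.
ω_n = ω_d/√(1−ζ²) = 25.5/√0.978 = 25.8 rad/s.

ω_n ≈ 25.8 rad/s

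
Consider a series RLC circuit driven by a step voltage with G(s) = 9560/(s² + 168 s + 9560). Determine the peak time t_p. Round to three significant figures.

t_p ≈ 0.0628 s

Matching coefficients with s² + 2ζω_n s + ω_n² gives ω_n² = 9560 ⇒ ω_n = 97.8 rad/s, and ζ = 168/(2ω_n) = 0.859.
ω_d = 97.8·√(1 − 0.859²) = 50.0 rad/s. Then t_p = π/ω_d = 0.0628 s.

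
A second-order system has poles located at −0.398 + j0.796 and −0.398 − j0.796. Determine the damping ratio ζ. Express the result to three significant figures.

|pole| = ω_n = √(0.398² + 0.796²) = 0.890 rad/s; ζ = cos θ = σ/ω_n = 0.447.

ζ ≈ 0.447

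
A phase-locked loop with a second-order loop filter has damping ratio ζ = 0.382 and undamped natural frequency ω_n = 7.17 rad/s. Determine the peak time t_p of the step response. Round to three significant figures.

t_p ≈ 0.474 s

The damped frequency is ω_d = ω_n√(1−ζ²) = 7.17·√(1−0.146) = 6.63 rad/s.
Peak time t_p = π/ω_d = π/6.63 = 0.474 s.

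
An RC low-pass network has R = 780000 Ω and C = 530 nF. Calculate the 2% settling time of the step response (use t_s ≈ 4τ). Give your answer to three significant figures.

t_s ≈ 1.65 s

τ = RC = 780000 × 530 nF = 0.413 s.
t_s ≈ 4τ = 1.65 s.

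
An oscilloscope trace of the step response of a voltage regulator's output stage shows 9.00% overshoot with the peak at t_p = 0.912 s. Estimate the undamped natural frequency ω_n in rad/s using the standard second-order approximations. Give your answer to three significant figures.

ζ from %OS: ζ = |ln 0.0900|/√(π²+ln²0.0900) = 0.608.
From t_p = π/ω_d, ω_d = π/0.912 = 3.44 rad/s, so ω_n = ω_d/√(1−ζ²) = 4.34 rad/s.

ω_n ≈ 4.34 rad/s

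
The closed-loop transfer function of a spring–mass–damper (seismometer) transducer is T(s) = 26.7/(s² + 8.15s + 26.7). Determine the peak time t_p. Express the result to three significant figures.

Matching coefficients with s² + 2ζω_n s + ω_n² gives ω_n² = 26.7 ⇒ ω_n = 5.17 rad/s, and ζ = 8.15/(2ω_n) = 0.789.
The damped frequency ω_d = ω_n√(1−ζ²) = 3.18 rad/s. Then t_p = π/ω_d = 0.989 s.

t_p ≈ 0.989 s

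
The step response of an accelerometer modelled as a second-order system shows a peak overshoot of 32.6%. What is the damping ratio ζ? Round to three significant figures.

ζ = −ln(OS)/√(π² + (ln OS)²). With OS = 0.326, ln OS = −1.121 and ζ = 1.121/3.336 = 0.336.

ζ ≈ 0.336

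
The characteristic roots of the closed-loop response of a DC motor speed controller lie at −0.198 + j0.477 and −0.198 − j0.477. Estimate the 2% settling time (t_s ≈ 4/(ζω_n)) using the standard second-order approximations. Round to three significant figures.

For poles at −σ ± jω_d, ζω_n = σ = 0.198, so t_s ≈ 4/σ = 20.2 s.

t_s ≈ 20.2 s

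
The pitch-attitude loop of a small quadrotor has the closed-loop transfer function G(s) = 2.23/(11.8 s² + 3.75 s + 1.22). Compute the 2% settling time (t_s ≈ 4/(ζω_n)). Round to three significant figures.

Dividing through by 11.8: denominator becomes s² + 0.3178 s + 0.1034.
So ω_n = √0.1034 = 0.322 rad/s and ζ = 0.3178/(2·0.322) = 0.494.
t_s ≈ 4/(ζω_n) = 25.2 s.

t_s ≈ 25.2 s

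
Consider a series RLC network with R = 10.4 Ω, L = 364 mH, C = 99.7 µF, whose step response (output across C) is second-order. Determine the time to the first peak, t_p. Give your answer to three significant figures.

t_p ≈ 0.0190 s

For a series RLC circuit (capacitor voltage as output), ω_n = 1/√(LC) = 1/√(364 mH · 99.7 µF) = 166 rad/s.
ζ = (R/2)·√(C/L) = (10.4/2)·√(99.7 µF/364 mH) = 0.0861.
ω_d = ω_n√(1−ζ²) = 165 rad/s. t_p = π/ω_d = 0.0190 s.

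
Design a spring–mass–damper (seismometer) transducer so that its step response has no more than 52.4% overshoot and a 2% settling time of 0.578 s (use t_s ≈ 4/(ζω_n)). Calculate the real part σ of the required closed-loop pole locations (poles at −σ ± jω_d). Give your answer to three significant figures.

σ ≈ 6.92

The settling-time spec alone fixes σ = ζω_n = 4/t_s = 4/0.578 = 6.92.
(Overshoot then fixes ζ = 0.201 and hence ω_d = σ·√(1−ζ²)/ζ = 33.6 rad/s.)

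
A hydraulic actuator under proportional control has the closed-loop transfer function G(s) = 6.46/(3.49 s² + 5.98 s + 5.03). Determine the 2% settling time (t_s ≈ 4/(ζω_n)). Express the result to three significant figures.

Dividing through by 3.49: denominator becomes s² + 1.713 s + 1.441.
So ω_n = √1.441 = 1.20 rad/s and ζ = 1.713/(2·1.20) = 0.714.
t_s ≈ 4/(ζω_n) = 4.67 s.

t_s ≈ 4.67 s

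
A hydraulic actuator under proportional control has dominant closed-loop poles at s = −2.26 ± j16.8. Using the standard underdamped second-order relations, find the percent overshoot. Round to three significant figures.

%OS ≈ 65.5%

With σ = 2.26, ω_d = 16.8: ω_n = √(σ²+ω_d²) = 17.0 rad/s, ζ = σ/ω_n = 0.133.
%OS = 100·exp(−πζ/√(1−ζ²)) = 65.5%.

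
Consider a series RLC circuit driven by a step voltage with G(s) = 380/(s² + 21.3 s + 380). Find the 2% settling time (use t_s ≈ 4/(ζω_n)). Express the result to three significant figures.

t_s ≈ 0.376 s

Matching coefficients with s² + 2ζω_n s + ω_n² gives ω_n² = 380 ⇒ ω_n = 19.5 rad/s, and ζ = 21.3/(2ω_n) = 0.546.
t_s ≈ 4/(ζω_n) = 4/(0.546·19.5) = 0.376 s.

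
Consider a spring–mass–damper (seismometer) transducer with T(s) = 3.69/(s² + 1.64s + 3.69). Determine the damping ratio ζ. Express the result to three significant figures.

ζ ≈ 0.427

Comparing the denominator to s² + 2ζω_n s + ω_n²: ω_n = √3.69 = 1.92 rad/s, and 2ζω_n = 1.64 so ζ = 1.64/(2·1.92) = 0.427.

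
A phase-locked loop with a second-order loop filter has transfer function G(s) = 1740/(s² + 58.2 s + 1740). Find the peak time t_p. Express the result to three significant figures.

t_p ≈ 0.105 s

Comparing the denominator to s² + 2ζω_n s + ω_n²: ω_n = √1740 = 41.7 rad/s, and 2ζω_n = 58.2 so ζ = 58.2/(2·41.7) = 0.698.
The damped frequency ω_d = ω_n√(1−ζ²) = 29.9 rad/s. Then t_p = π/ω_d = 0.105 s.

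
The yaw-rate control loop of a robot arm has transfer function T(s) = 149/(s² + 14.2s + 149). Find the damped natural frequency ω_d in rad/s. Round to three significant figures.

Matching coefficients with s² + 2ζω_n s + ω_n² gives ω_n² = 149 ⇒ ω_n = 12.2 rad/s, and ζ = 14.2/(2ω_n) = 0.582.
The damped frequency ω_d = ω_n√(1−ζ²) = 9.93 rad/s.

ω_d ≈ 9.93 rad/s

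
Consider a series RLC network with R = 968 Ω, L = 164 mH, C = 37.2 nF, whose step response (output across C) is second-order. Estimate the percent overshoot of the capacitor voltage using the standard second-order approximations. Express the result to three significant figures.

%OS ≈ 47.5%

For a series RLC circuit (capacitor voltage as output), ω_n = 1/√(LC) = 1/√(164 mH · 37.2 nF) = 12800 rad/s.
ζ = (R/2)·√(C/L) = (968/2)·√(37.2 nF/164 mH) = 0.231.
Overshoot: exp(−π·0.231/√(1−0.231²)) = 0.475, i.e. 47.5%.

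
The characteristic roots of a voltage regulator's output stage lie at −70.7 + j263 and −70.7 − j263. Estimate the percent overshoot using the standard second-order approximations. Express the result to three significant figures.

%OS ≈ 43.0%

With σ = 70.7, ω_d = 263: ω_n = √(σ²+ω_d²) = 272 rad/s, ζ = σ/ω_n = 0.260.
%OS = 100·exp(−πζ/√(1−ζ²)) = 43.0%.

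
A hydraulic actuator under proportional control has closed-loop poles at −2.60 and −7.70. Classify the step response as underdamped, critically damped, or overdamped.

Since the poles are distinct, negative and real, the response is overdamped.

overdamped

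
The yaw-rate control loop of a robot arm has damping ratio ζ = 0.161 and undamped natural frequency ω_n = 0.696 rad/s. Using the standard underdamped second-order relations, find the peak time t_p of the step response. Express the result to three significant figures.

t_p ≈ 4.57 s

The damped frequency is ω_d = ω_n√(1−ζ²) = 0.696·√(1−0.0259) = 0.687 rad/s.
Peak time t_p = π/ω_d = π/0.687 = 4.57 s.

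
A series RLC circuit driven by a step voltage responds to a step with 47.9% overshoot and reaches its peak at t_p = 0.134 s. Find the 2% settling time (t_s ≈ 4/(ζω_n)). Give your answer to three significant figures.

From the overshoot, ζ = −ln(OS)/√(π²+ln²(OS)) = 0.228.
t_p = π/ω_d ⇒ ω_d = 23.4 rad/s; then ω_n = ω_d/√(1−ζ²) = 24.1 rad/s.
t_s ≈ 4/(ζω_n) = 4/(0.228·24.1) = 0.728 s.

t_s ≈ 0.728 s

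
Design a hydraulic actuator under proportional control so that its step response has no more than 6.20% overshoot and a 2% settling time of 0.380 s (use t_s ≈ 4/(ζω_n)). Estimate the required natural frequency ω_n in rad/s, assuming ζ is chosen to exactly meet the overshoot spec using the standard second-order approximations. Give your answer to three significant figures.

ω_n ≈ 15.9 rad/s

From %OS = 100·exp(−πζ/√(1−ζ²)), invert to get ζ = −ln(OS)/√(π² + ln²(OS)) with OS = 0.0620.
−ln 0.0620 = 2.781, so ζ = 2.781/√(π² + 7.732) = 0.663.
From t_s ≈ 4/(ζω_n): ω_n = 4/(ζ·t_s) = 4/(0.663·0.380) = 15.9 rad/s.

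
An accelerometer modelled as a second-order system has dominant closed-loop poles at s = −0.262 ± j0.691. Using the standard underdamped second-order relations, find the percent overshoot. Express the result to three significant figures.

%OS ≈ 30.4%

|pole| = ω_n = √(0.262² + 0.691²) = 0.739 rad/s; ζ = cos θ = σ/ω_n = 0.355.
Overshoot: exp(−π·0.355/√(1−0.355²)) = 0.304, i.e. 30.4%.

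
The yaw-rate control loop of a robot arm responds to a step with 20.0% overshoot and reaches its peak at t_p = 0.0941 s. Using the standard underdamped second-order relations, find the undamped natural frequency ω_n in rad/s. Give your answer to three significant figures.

From the overshoot, ζ = −ln(OS)/√(π²+ln²(OS)) = 0.456.
t_p = π/ω_d ⇒ ω_d = 33.4 rad/s; then ω_n = ω_d/√(1−ζ²) = 37.5 rad/s.

ω_n ≈ 37.5 rad/s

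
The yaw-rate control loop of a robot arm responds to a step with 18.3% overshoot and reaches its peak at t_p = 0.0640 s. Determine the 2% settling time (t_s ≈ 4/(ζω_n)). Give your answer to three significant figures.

t_s ≈ 0.151 s

ζ from %OS: ζ = |ln 0.183|/√(π²+ln²0.183) = 0.476.
From t_p = π/ω_d, ω_d = π/0.0640 = 49.1 rad/s, so ω_n = ω_d/√(1−ζ²) = 55.8 rad/s.
t_s ≈ 4/(ζω_n) = 4/(0.476·55.8) = 0.151 s.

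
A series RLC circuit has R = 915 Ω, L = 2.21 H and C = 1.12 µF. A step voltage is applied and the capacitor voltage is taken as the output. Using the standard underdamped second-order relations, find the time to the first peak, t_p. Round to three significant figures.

For a series RLC circuit (capacitor voltage as output), ω_n = 1/√(LC) = 1/√(2.21 H · 1.12 µF) = 636 rad/s.
ζ = (R/2)·√(C/L) = (915/2)·√(1.12 µF/2.21 H) = 0.326.
ω_d = 636·√(1 − 0.326²) = 601 rad/s. t_p = π/ω_d = 0.00523 s.

t_p ≈ 0.00523 s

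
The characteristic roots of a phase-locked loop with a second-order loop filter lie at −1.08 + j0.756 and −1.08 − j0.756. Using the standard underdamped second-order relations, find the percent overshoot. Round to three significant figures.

%OS ≈ 1.12%

|pole| = ω_n = √(1.08² + 0.756²) = 1.32 rad/s; ζ = cos θ = σ/ω_n = 0.819.
%OS = 100·exp(−πζ/√(1−ζ²)) = 1.12%.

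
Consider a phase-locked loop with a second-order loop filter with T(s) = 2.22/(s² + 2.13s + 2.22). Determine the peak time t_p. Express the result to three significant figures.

Matching coefficients with s² + 2ζω_n s + ω_n² gives ω_n² = 2.22 ⇒ ω_n = 1.49 rad/s, and ζ = 2.13/(2ω_n) = 0.715.
ω_d = 1.49·√(1 − 0.715²) = 1.04 rad/s. Then t_p = π/ω_d = 3.01 s.

t_p ≈ 3.01 s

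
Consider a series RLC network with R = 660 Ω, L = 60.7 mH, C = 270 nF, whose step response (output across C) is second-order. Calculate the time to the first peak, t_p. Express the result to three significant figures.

t_p ≈ 0.000560 s

For a series RLC circuit (capacitor voltage as output), ω_n = 1/√(LC) = 1/√(60.7 mH · 270 nF) = 7810 rad/s.
ζ = (R/2)·√(C/L) = (660/2)·√(270 nF/60.7 mH) = 0.696.
ω_d = ω_n√(1−ζ²) = 5610 rad/s. t_p = π/ω_d = 0.000560 s.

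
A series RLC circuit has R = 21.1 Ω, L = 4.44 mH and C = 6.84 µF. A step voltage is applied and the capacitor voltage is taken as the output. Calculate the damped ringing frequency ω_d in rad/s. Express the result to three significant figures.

ω_d ≈ 5220 rad/s

For a series RLC circuit (capacitor voltage as output), ω_n = 1/√(LC) = 1/√(4.44 mH · 6.84 µF) = 5740 rad/s.
ζ = (R/2)·√(C/L) = (21.1/2)·√(6.84 µF/4.44 mH) = 0.414.
ω_d = 5740·√(1 − 0.414²) = 5220 rad/s.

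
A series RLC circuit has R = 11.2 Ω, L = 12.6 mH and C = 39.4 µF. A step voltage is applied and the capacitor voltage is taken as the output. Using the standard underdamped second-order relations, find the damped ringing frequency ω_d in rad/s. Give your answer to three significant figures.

ω_d ≈ 1350 rad/s

For a series RLC circuit (capacitor voltage as output), ω_n = 1/√(LC) = 1/√(12.6 mH · 39.4 µF) = 1420 rad/s.
ζ = (R/2)·√(C/L) = (11.2/2)·√(39.4 µF/12.6 mH) = 0.313.
The damped frequency ω_d = ω_n√(1−ζ²) = 1350 rad/s.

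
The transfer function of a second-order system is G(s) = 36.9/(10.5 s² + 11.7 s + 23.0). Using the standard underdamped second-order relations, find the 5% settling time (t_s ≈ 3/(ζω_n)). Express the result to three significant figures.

t_s ≈ 5.38 s

Dividing through by 10.5: denominator becomes s² + 1.114 s + 2.190.
So ω_n = √2.190 = 1.48 rad/s and ζ = 1.114/(2·1.48) = 0.376.
t_s ≈ 3/(ζω_n) = 5.38 s.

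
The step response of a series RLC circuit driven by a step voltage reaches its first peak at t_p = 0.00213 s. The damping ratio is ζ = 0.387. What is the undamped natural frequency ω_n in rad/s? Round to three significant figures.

Peak time t_p = π/ω_d, so ω_d = π/t_p = π/0.00213 = 1470 rad/s.
ω_n = ω_d/√(1−ζ²) = 1470/√0.850 = 1600 rad/s.

ω_n ≈ 1600 rad/s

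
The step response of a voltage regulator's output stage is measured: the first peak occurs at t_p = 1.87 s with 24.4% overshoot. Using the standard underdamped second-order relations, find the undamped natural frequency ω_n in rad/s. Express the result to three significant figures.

From the overshoot, ζ = −ln(OS)/√(π²+ln²(OS)) = 0.410.
t_p = π/ω_d ⇒ ω_d = 1.68 rad/s; then ω_n = ω_d/√(1−ζ²) = 1.84 rad/s.

ω_n ≈ 1.84 rad/s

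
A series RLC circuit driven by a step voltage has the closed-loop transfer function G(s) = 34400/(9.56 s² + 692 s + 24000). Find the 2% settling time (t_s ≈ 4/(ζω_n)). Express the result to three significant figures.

Dividing through by 9.56: denominator becomes s² + 72.38 s + 2510.
So ω_n = √2510 = 50.1 rad/s and ζ = 72.38/(2·50.1) = 0.722.
t_s ≈ 4/(ζω_n) = 0.111 s.

t_s ≈ 0.111 s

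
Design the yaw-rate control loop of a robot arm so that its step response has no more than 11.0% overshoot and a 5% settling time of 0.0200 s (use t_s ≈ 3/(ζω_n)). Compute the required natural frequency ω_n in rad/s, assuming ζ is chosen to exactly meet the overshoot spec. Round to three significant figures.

From %OS = 100·exp(−πζ/√(1−ζ²)), invert to get ζ = −ln(OS)/√(π² + ln²(OS)) with OS = 0.110.
−ln 0.110 = 2.207, so ζ = 2.207/√(π² + 4.872) = 0.575.
From t_s ≈ 3/(ζω_n): ω_n = 3/(ζ·t_s) = 3/(0.575·0.0200) = 261 rad/s.

ω_n ≈ 261 rad/s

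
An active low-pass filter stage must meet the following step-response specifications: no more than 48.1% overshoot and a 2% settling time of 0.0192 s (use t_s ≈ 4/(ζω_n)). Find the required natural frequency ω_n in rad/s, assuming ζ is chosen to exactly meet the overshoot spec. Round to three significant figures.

Inverting the overshoot relation: ζ = |ln 0.481|/√(π² + ln²0.481) = 0.227.
Then ω_n = 4/(ζ t_s) = 4/(0.227 × 0.0192) = 918 rad/s.

ω_n ≈ 918 rad/s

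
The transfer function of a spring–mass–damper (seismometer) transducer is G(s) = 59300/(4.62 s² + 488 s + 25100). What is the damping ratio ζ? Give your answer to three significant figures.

Dividing through by 4.62: denominator becomes s² + 105.6 s + 5433.
So ω_n = √5433 = 73.7 rad/s and ζ = 105.6/(2·73.7) = 0.717.

ζ ≈ 0.717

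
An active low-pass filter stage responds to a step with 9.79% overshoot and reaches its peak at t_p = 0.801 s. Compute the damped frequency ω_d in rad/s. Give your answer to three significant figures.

ω_d ≈ 3.92 rad/s

t_p = π/ω_d, so ω_d = π/0.801 = 3.92 rad/s.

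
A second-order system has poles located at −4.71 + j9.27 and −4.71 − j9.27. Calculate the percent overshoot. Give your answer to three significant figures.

%OS ≈ 20.3%

With σ = 4.71, ω_d = 9.27: ω_n = √(σ²+ω_d²) = 10.4 rad/s, ζ = σ/ω_n = 0.453.
%OS = 100 e^{−πζ/√(1−ζ²)} with ζ = 0.453 gives 20.3%.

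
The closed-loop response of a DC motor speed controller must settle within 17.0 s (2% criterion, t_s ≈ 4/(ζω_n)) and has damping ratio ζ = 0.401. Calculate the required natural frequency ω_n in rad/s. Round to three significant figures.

Rearranging t_s ≈ 4/(ζω_n) gives ω_n = 4/(ζ·t_s) = 4/(0.401 × 17.0) = 0.587 rad/s.

ω_n ≈ 0.587 rad/s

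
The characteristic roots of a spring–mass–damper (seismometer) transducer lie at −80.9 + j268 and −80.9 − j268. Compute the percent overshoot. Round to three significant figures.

%OS ≈ 38.7%

|pole| = ω_n = √(80.9² + 268²) = 280 rad/s; ζ = cos θ = σ/ω_n = 0.289.
%OS = 100 e^{−πζ/√(1−ζ²)} with ζ = 0.289 gives 38.7%.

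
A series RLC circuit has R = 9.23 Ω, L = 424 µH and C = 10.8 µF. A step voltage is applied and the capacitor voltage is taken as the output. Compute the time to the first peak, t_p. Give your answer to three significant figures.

For a series RLC circuit (capacitor voltage as output), ω_n = 1/√(LC) = 1/√(424 µH · 10.8 µF) = 14800 rad/s.
ζ = (R/2)·√(C/L) = (9.23/2)·√(10.8 µF/424 µH) = 0.737.
The damped frequency ω_d = ω_n√(1−ζ²) = 10000 rad/s. t_p = π/ω_d = 0.000314 s.

t_p ≈ 0.000314 s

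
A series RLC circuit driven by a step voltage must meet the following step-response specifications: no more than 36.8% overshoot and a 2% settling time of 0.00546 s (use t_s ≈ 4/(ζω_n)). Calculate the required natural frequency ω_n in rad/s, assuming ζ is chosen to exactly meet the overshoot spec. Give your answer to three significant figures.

ω_n ≈ 2420 rad/s

From %OS = 100·exp(−πζ/√(1−ζ²)), invert to get ζ = −ln(OS)/√(π² + ln²(OS)) with OS = 0.368.
−ln 0.368 = 0.9997, so ζ = 0.9997/√(π² + 0.9993) = 0.303.
From t_s ≈ 4/(ζω_n): ω_n = 4/(ζ·t_s) = 4/(0.303·0.00546) = 2420 rad/s.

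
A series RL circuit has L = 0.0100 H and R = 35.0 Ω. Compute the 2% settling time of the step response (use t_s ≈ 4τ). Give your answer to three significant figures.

τ = L/R = 0.0100/35.0 = 0.000286 s.
t_s ≈ 4τ = 0.00114 s.

t_s ≈ 0.00114 s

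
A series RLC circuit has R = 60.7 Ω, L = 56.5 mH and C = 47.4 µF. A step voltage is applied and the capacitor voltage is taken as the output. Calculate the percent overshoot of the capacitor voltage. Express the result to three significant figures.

%OS ≈ 0.305%

For a series RLC circuit (capacitor voltage as output), ω_n = 1/√(LC) = 1/√(56.5 mH · 47.4 µF) = 611 rad/s.
ζ = (R/2)·√(C/L) = (60.7/2)·√(47.4 µF/56.5 mH) = 0.879.
%OS = 100 e^{−πζ/√(1−ζ²)} with ζ = 0.879 gives 0.305%.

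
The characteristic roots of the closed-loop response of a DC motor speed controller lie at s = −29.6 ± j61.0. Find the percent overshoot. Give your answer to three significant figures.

The poles are at −σ ± jω_d with σ = 29.6 and ω_d = 61.0, so ω_n = √(σ²+ω_d²) = 67.8 rad/s and ζ = σ/ω_n = 0.437.
%OS = 100·exp(−πζ/√(1−ζ²)) = 21.8%.

%OS ≈ 21.8%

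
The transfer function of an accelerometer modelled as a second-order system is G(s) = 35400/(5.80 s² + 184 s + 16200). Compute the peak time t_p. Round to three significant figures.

t_p ≈ 0.0623 s

Dividing through by 5.80: denominator becomes s² + 31.72 s + 2793.
So ω_n = √2793 = 52.8 rad/s and ζ = 31.72/(2·52.8) = 0.300.
The damped frequency ω_d = ω_n√(1−ζ²) = 50.4 rad/s. t_p = π/ω_d = 0.0623 s.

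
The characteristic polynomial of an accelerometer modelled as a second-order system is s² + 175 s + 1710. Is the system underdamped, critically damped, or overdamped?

a² − 4b = 24000 > 0 (two distinct real roots); the system is overdamped.

overdamped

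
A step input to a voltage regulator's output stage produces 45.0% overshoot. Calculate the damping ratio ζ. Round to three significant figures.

Inverting the overshoot relation: ζ = |ln 0.450|/√(π² + ln²0.450) = 0.246.

ζ ≈ 0.246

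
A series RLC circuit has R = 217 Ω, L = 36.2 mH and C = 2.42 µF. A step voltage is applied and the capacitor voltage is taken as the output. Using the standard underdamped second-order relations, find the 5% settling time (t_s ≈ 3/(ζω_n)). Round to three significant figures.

For a series RLC circuit (capacitor voltage as output), ω_n = 1/√(LC) = 1/√(36.2 mH · 2.42 µF) = 3380 rad/s.
ζ = (R/2)·√(C/L) = (217/2)·√(2.42 µF/36.2 mH) = 0.887.
t_s ≈ 3/(ζω_n) = 0.00100 s.

t_s ≈ 0.00100 s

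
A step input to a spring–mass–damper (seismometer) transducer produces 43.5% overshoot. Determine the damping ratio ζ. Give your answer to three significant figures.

ζ ≈ 0.256

ζ = −ln(OS)/√(π² + (ln OS)²). With OS = 0.435, ln OS = −0.8324 and ζ = 0.8324/3.250 = 0.256.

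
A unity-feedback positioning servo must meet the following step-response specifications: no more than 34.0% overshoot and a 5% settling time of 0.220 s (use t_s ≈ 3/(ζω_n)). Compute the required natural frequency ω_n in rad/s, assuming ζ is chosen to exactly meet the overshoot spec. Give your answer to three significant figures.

ω_n ≈ 42.0 rad/s

ζ = −ln(OS)/√(π² + (ln OS)²). With OS = 0.340, ln OS = −1.079 and ζ = 1.079/3.322 = 0.325.
Then ω_n = 3/(ζ t_s) = 3/(0.325 × 0.220) = 42.0 rad/s.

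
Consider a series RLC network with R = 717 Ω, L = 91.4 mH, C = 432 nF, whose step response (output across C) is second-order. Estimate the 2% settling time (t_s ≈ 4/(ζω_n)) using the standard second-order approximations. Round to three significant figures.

For a series RLC circuit (capacitor voltage as output), ω_n = 1/√(LC) = 1/√(91.4 mH · 432 nF) = 5030 rad/s.
ζ = (R/2)·√(C/L) = (717/2)·√(432 nF/91.4 mH) = 0.779.
t_s ≈ 4/(ζω_n) = 0.00102 s.

t_s ≈ 0.00102 s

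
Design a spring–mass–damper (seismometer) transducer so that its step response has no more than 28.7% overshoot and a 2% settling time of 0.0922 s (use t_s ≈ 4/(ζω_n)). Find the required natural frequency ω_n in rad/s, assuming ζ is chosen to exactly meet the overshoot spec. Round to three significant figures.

ω_n ≈ 117 rad/s

From %OS = 100·exp(−πζ/√(1−ζ²)), invert to get ζ = −ln(OS)/√(π² + ln²(OS)) with OS = 0.287.
−ln 0.287 = 1.248, so ζ = 1.248/√(π² + 1.558) = 0.369.
From t_s ≈ 4/(ζω_n): ω_n = 4/(ζ·t_s) = 4/(0.369·0.0922) = 117 rad/s.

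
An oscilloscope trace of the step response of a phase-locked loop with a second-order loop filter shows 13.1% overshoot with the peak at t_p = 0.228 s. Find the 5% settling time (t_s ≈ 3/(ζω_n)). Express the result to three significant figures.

The overshoot fixes ζ = −ln(OS)/√(π²+ln²(OS)) = 0.543.
t_p = π/ω_d ⇒ ω_d = 13.8 rad/s; then ω_n = ω_d/√(1−ζ²) = 16.4 rad/s.
t_s ≈ 3/(ζω_n) = 3/(0.543·16.4) = 0.337 s.

t_s ≈ 0.337 s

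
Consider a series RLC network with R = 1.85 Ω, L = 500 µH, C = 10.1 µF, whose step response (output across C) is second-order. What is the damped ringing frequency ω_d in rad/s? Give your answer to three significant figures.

ω_d ≈ 13900 rad/s

For a series RLC circuit (capacitor voltage as output), ω_n = 1/√(LC) = 1/√(500 µH · 10.1 µF) = 14100 rad/s.
ζ = (R/2)·√(C/L) = (1.85/2)·√(10.1 µF/500 µH) = 0.131.
The damped frequency ω_d = ω_n√(1−ζ²) = 13900 rad/s.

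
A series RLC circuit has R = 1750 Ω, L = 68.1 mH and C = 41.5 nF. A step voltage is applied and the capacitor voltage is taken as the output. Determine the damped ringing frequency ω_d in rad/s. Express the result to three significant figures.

ω_d ≈ 13700 rad/s

For a series RLC circuit (capacitor voltage as output), ω_n = 1/√(LC) = 1/√(68.1 mH · 41.5 nF) = 18800 rad/s.
ζ = (R/2)·√(C/L) = (1750/2)·√(41.5 nF/68.1 mH) = 0.683.
The damped frequency ω_d = ω_n√(1−ζ²) = 13700 rad/s.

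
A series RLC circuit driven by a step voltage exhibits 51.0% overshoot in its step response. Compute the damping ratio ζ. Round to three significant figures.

ζ ≈ 0.210

From %OS = 100·exp(−πζ/√(1−ζ²)), invert to get ζ = −ln(OS)/√(π² + ln²(OS)) with OS = 0.510.
−ln 0.510 = 0.6733, so ζ = 0.6733/√(π² + 0.4534) = 0.210.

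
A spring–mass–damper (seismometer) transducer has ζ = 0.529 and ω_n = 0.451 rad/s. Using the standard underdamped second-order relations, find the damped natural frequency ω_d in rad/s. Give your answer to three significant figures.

ω_d ≈ 0.383 rad/s

ω_d = ω_n√(1−ζ²) = 0.451·√0.720 = 0.383 rad/s.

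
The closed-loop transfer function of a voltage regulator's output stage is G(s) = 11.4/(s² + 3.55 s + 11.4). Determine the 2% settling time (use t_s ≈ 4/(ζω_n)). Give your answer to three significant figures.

t_s ≈ 2.25 s

Comparing the denominator to s² + 2ζω_n s + ω_n²: ω_n = √11.4 = 3.38 rad/s, and 2ζω_n = 3.55 so ζ = 3.55/(2·3.38) = 0.526.
t_s ≈ 4/(ζω_n) = 4/(0.526·3.38) = 2.25 s.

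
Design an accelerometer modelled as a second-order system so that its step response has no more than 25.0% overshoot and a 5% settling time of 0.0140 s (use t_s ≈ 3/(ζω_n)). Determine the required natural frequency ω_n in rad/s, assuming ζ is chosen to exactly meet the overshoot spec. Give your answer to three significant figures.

ω_n ≈ 531 rad/s

Inverting the overshoot relation: ζ = |ln 0.250|/√(π² + ln²0.250) = 0.404.
From t_s ≈ 3/(ζω_n): ω_n = 3/(ζ·t_s) = 3/(0.404·0.0140) = 531 rad/s.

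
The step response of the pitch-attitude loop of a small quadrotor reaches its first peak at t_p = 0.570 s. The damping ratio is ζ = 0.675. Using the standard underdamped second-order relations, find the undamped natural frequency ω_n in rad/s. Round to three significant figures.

ω_n ≈ 7.47 rad/s

Peak time t_p = π/ω_d, so ω_d = π/t_p = π/0.570 = 5.51 rad/s.
ω_n = ω_d/√(1−ζ²) = 5.51/√0.544 = 7.47 rad/s.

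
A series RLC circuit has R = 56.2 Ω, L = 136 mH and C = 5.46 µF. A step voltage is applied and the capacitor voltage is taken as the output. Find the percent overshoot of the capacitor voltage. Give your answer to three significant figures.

For a series RLC circuit (capacitor voltage as output), ω_n = 1/√(LC) = 1/√(136 mH · 5.46 µF) = 1160 rad/s.
ζ = (R/2)·√(C/L) = (56.2/2)·√(5.46 µF/136 mH) = 0.178.
%OS = 100 e^{−πζ/√(1−ζ²)} with ζ = 0.178 gives 56.6%.

%OS ≈ 56.6%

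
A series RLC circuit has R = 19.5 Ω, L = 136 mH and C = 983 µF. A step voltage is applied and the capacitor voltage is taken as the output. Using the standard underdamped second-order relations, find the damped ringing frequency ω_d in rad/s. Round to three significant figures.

ω_d ≈ 48.4 rad/s

For a series RLC circuit (capacitor voltage as output), ω_n = 1/√(LC) = 1/√(136 mH · 983 µF) = 86.5 rad/s.
ζ = (R/2)·√(C/L) = (19.5/2)·√(983 µF/136 mH) = 0.829.
ω_d = 86.5·√(1 − 0.829²) = 48.4 rad/s.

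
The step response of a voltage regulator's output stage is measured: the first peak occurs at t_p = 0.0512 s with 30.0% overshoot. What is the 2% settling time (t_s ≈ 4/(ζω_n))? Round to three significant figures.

t_s ≈ 0.170 s

ζ from %OS: ζ = |ln 0.300|/√(π²+ln²0.300) = 0.358.
From t_p = π/ω_d, ω_d = π/0.0512 = 61.4 rad/s, so ω_n = ω_d/√(1−ζ²) = 65.7 rad/s.
t_s ≈ 4/(ζω_n) = 4/(0.358·65.7) = 0.170 s.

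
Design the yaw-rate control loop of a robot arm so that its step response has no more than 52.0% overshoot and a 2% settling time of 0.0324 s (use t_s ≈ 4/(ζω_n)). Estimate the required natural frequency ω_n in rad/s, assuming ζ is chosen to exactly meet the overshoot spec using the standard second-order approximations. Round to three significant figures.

ω_n ≈ 606 rad/s

From %OS = 100·exp(−πζ/√(1−ζ²)), invert to get ζ = −ln(OS)/√(π² + ln²(OS)) with OS = 0.520.
−ln 0.520 = 0.6539, so ζ = 0.6539/√(π² + 0.4276) = 0.204.
From t_s ≈ 4/(ζω_n): ω_n = 4/(ζ·t_s) = 4/(0.204·0.0324) = 606 rad/s.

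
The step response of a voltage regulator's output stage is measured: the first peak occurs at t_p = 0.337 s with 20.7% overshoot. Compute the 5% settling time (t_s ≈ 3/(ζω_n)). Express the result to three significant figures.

ζ from %OS: ζ = |ln 0.207|/√(π²+ln²0.207) = 0.448.
t_p = π/ω_d ⇒ ω_d = 9.32 rad/s; then ω_n = ω_d/√(1−ζ²) = 10.4 rad/s.
t_s ≈ 3/(ζω_n) = 3/(0.448·10.4) = 0.642 s.

t_s ≈ 0.642 s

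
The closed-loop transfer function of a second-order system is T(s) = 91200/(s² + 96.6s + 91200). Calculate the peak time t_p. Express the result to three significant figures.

Matching coefficients with s² + 2ζω_n s + ω_n² gives ω_n² = 91200 ⇒ ω_n = 302 rad/s, and ζ = 96.6/(2ω_n) = 0.160.
ω_d = 302·√(1 − 0.160²) = 298 rad/s. Then t_p = π/ω_d = 0.0105 s.

t_p ≈ 0.0105 s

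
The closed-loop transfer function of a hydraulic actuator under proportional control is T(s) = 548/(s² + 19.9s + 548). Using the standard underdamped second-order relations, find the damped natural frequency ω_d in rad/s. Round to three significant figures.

Comparing the denominator to s² + 2ζω_n s + ω_n²: ω_n = √548 = 23.4 rad/s, and 2ζω_n = 19.9 so ζ = 19.9/(2·23.4) = 0.425.
The damped frequency ω_d = ω_n√(1−ζ²) = 21.2 rad/s.

ω_d ≈ 21.2 rad/s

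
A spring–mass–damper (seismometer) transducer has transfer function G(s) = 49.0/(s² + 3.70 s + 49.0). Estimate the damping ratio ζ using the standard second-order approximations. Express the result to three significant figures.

Matching coefficients with s² + 2ζω_n s + ω_n² gives ω_n² = 49.0 ⇒ ω_n = 7.00 rad/s, and ζ = 3.70/(2ω_n) = 0.264.

ζ ≈ 0.264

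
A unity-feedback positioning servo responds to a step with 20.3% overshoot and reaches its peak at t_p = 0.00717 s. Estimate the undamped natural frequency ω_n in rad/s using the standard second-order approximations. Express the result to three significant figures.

ω_n ≈ 491 rad/s

From the overshoot, ζ = −ln(OS)/√(π²+ln²(OS)) = 0.453.
t_p = π/ω_d ⇒ ω_d = 438 rad/s; then ω_n = ω_d/√(1−ζ²) = 491 rad/s.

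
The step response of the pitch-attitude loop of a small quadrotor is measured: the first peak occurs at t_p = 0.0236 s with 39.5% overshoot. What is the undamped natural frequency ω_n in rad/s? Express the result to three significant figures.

ω_n ≈ 139 rad/s

The overshoot fixes ζ = −ln(OS)/√(π²+ln²(OS)) = 0.284.
From t_p = π/ω_d, ω_d = π/0.0236 = 133 rad/s, so ω_n = ω_d/√(1−ζ²) = 139 rad/s.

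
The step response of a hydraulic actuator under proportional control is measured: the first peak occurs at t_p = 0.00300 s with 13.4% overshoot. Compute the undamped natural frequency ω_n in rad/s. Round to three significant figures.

ω_n ≈ 1240 rad/s

The overshoot fixes ζ = −ln(OS)/√(π²+ln²(OS)) = 0.539.
From t_p = π/ω_d, ω_d = π/0.00300 = 1050 rad/s, so ω_n = ω_d/√(1−ζ²) = 1240 rad/s.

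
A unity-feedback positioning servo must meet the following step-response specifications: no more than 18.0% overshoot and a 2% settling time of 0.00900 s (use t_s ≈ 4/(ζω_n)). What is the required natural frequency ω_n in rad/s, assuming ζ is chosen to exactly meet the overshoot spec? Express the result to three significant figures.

ω_n ≈ 928 rad/s

From %OS = 100·exp(−πζ/√(1−ζ²)), invert to get ζ = −ln(OS)/√(π² + ln²(OS)) with OS = 0.180.
−ln 0.180 = 1.715, so ζ = 1.715/√(π² + 2.941) = 0.479.
Then ω_n = 4/(ζ t_s) = 4/(0.479 × 0.00900) = 928 rad/s.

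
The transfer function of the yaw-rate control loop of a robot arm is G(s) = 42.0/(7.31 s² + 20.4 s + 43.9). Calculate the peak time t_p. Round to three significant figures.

t_p ≈ 1.56 s

Dividing through by 7.31: denominator becomes s² + 2.791 s + 6.005.
So ω_n = √6.005 = 2.45 rad/s and ζ = 2.791/(2·2.45) = 0.569.
ω_d = ω_n√(1−ζ²) = 2.01 rad/s. t_p = π/ω_d = 1.56 s.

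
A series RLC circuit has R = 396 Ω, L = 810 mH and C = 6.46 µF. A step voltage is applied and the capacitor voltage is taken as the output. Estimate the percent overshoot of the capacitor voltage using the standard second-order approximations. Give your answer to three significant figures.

%OS ≈ 12.0%

For a series RLC circuit (capacitor voltage as output), ω_n = 1/√(LC) = 1/√(810 mH · 6.46 µF) = 437 rad/s.
ζ = (R/2)·√(C/L) = (396/2)·√(6.46 µF/810 mH) = 0.559.
Overshoot: exp(−π·0.559/√(1−0.559²)) = 0.120, i.e. 12.0%.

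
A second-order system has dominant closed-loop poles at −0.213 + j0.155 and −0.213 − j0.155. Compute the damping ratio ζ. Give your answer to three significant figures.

ζ ≈ 0.809

With σ = 0.213, ω_d = 0.155: ω_n = √(σ²+ω_d²) = 0.263 rad/s, ζ = σ/ω_n = 0.809.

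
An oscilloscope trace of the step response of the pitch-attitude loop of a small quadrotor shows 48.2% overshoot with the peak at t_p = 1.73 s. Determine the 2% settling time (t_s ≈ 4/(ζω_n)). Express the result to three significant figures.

t_s ≈ 9.48 s

The overshoot fixes ζ = −ln(OS)/√(π²+ln²(OS)) = 0.226.
t_p = π/ω_d ⇒ ω_d = 1.82 rad/s; then ω_n = ω_d/√(1−ζ²) = 1.86 rad/s.
t_s ≈ 4/(ζω_n) = 4/(0.226·1.86) = 9.48 s.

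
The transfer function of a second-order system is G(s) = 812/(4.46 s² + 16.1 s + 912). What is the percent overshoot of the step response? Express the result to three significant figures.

Dividing through by 4.46: denominator becomes s² + 3.610 s + 204.5.
So ω_n = √204.5 = 14.3 rad/s and ζ = 3.610/(2·14.3) = 0.126.
Overshoot: exp(−π·0.126/√(1−0.126²)) = 0.671, i.e. 67.1%.

%OS ≈ 67.1%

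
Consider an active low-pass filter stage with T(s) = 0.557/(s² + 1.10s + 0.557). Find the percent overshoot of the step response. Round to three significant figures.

Comparing the denominator to s² + 2ζω_n s + ω_n²: ω_n = √0.557 = 0.746 rad/s, and 2ζω_n = 1.10 so ζ = 1.10/(2·0.746) = 0.737.
Overshoot: exp(−π·0.737/√(1−0.737²)) = 0.0325, i.e. 3.25%.

%OS ≈ 3.25%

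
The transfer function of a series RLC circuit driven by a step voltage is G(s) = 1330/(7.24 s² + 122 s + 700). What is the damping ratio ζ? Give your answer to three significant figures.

Dividing through by 7.24: denominator becomes s² + 16.85 s + 96.69.
So ω_n = √96.69 = 9.83 rad/s and ζ = 16.85/(2·9.83) = 0.857.

ζ ≈ 0.857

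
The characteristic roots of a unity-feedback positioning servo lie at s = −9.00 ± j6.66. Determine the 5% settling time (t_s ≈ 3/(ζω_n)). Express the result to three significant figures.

t_s ≈ 0.333 s

For poles at −σ ± jω_d, ζω_n = σ = 9.00, so t_s ≈ 3/σ = 0.333 s.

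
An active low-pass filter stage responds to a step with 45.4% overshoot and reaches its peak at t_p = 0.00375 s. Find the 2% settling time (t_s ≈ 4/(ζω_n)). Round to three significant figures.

The overshoot fixes ζ = −ln(OS)/√(π²+ln²(OS)) = 0.244.
t_p = π/ω_d ⇒ ω_d = 838 rad/s; then ω_n = ω_d/√(1−ζ²) = 864 rad/s.
t_s ≈ 4/(ζω_n) = 4/(0.244·864) = 0.0190 s.

t_s ≈ 0.0190 s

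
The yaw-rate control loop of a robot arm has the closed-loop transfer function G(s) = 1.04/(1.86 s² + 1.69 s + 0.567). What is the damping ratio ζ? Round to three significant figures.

Dividing through by 1.86: denominator becomes s² + 0.9086 s + 0.3048.
So ω_n = √0.3048 = 0.552 rad/s and ζ = 0.9086/(2·0.552) = 0.823.

ζ ≈ 0.823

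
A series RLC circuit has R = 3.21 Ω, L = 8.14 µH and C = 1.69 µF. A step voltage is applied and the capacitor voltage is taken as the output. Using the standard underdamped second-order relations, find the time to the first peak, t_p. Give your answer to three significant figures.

t_p ≈ 0.0000171 s

For a series RLC circuit (capacitor voltage as output), ω_n = 1/√(LC) = 1/√(8.14 µH · 1.69 µF) = 270000 rad/s.
ζ = (R/2)·√(C/L) = (3.21/2)·√(1.69 µF/8.14 µH) = 0.731.
ω_d = 270000·√(1 − 0.731²) = 184000 rad/s. t_p = π/ω_d = 0.0000171 s.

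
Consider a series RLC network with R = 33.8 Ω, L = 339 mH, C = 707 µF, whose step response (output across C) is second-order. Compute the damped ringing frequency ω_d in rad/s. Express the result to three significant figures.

For a series RLC circuit (capacitor voltage as output), ω_n = 1/√(LC) = 1/√(339 mH · 707 µF) = 64.6 rad/s.
ζ = (R/2)·√(C/L) = (33.8/2)·√(707 µF/339 mH) = 0.772.
ω_d = 64.6·√(1 − 0.772²) = 41.1 rad/s.

ω_d ≈ 41.1 rad/s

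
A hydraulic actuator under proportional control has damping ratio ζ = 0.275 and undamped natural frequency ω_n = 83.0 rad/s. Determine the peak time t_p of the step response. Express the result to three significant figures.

The damped frequency is ω_d = ω_n√(1−ζ²) = 83.0·√(1−0.0756) = 79.8 rad/s.
Peak time t_p = π/ω_d = π/79.8 = 0.0394 s.

t_p ≈ 0.0394 s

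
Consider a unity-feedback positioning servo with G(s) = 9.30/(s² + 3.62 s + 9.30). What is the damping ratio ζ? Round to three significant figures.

ζ ≈ 0.594

ω_n = √9.30 = 3.05 rad/s; ζ = 3.62/(2·3.05) = 0.594.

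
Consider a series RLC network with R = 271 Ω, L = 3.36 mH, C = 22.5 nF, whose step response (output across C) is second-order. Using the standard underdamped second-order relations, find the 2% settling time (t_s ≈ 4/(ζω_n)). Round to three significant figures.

t_s ≈ 0.0000992 s

For a series RLC circuit (capacitor voltage as output), ω_n = 1/√(LC) = 1/√(3.36 mH · 22.5 nF) = 115000 rad/s.
ζ = (R/2)·√(C/L) = (271/2)·√(22.5 nF/3.36 mH) = 0.351.
t_s ≈ 4/(ζω_n) = 0.0000992 s.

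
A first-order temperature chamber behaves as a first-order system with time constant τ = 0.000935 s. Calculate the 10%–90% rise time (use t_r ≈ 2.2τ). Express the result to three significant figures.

t_r ≈ 2.2τ = 0.00206 s.

t_r ≈ 0.00206 s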